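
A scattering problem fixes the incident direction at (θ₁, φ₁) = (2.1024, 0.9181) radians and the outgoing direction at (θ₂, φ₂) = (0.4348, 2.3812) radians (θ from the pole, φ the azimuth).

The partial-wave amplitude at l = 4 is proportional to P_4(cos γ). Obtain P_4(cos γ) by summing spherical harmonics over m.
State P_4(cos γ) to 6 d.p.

Addition theorem: P_4(cos γ) = (4π/9) Σ_m Y*_{lm}(Ω₁) Y_{lm}(Ω₂), m = −4…4:
  m=-4: (-0.210704, -0.123684) × (-0.013863, 0.001391) = (0.003093, 0.001421)  (running Σ = (0.003093, 0.001421))
  m=-3: (0.376289, -0.153486) × (0.055330, -0.064323) = (0.010947, -0.032696)  (running Σ = (0.014040, -0.031275))
  m=-2: (-0.052077, 0.191588) × (0.014118, 0.282059) = (-0.054774, -0.011984)  (running Σ = (-0.040734, -0.043259))
  m=-1: (0.150814, 0.197280) × (-0.361169, -0.343544) = (0.013305, -0.123063)  (running Σ = (-0.027429, -0.166321))
  m=0: (-0.253658, -0.000000) × (0.212052, 0.000000) = (-0.053789, -0.000000)  (running Σ = (-0.081218, -0.166321))
  m=1: (-0.150814, 0.197280) × (0.361169, -0.343544) = (0.013305, 0.123063)  (running Σ = (-0.067913, -0.043259))
  m=2: (-0.052077, -0.191588) × (0.014118, -0.282059) = (-0.054774, 0.011984)  (running Σ = (-0.122687, -0.031275))
  m=3: (-0.376289, -0.153486) × (-0.055330, -0.064323) = (0.010947, 0.032696)  (running Σ = (-0.111740, 0.001421))
  m=4: (-0.210704, 0.123684) × (-0.013863, -0.001391) = (0.003093, -0.001421)  (running Σ = (-0.108647, 0.000000))
Σ over m = (-0.108647, 0.000000); ×(4π/9) → (-0.151700, 0.000000). Real part: -0.151700

-0.151700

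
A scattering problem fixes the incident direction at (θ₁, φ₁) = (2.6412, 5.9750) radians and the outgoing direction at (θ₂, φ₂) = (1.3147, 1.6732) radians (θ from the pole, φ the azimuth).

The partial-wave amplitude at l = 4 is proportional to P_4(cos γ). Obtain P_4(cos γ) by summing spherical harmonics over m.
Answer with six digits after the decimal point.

-0.127079

Expand P_4 via completeness: Σ_{m} conj(Y_{4,m}) at Ω₁ times Y_{4,m} at Ω₂ —
  term(m=-4) = -0.00065 - 0.00906j   from Y*(Ω₁)=0.00778 - 0.02212j, Y(Ω₂)=0.35550 - 0.15435j
  term(m=-3) = -0.03283 - 0.01158j   from Y*(Ω₁)=-0.07303 + 0.09682j, Y(Ω₂)=0.08680 + 0.27360j
  term(m=-2) = 0.03971 - 0.04266j   from Y*(Ω₁)=0.27575 - 0.19535j, Y(Ω₂)=0.16884 - 0.03507j
  term(m=-1) = -0.05615 - 0.12898j   from Y*(Ω₁)=-0.45329 + 0.14430j, Y(Ω₂)=0.03023 + 0.29417j
  term(m=+0) = 0.00883 + 0.00000j   from Y*(Ω₁)=0.06847 + 0.00000j, Y(Ω₂)=0.12897 + 0.00000j
  term(m=+1) = -0.05615 + 0.12898j   from Y*(Ω₁)=0.45329 + 0.14430j, Y(Ω₂)=-0.03023 + 0.29417j
  term(m=+2) = 0.03971 + 0.04266j   from Y*(Ω₁)=0.27575 + 0.19535j, Y(Ω₂)=0.16884 + 0.03507j
  term(m=+3) = -0.03283 + 0.01158j   from Y*(Ω₁)=0.07303 + 0.09682j, Y(Ω₂)=-0.08680 + 0.27360j
  term(m=+4) = -0.00065 + 0.00906j   from Y*(Ω₁)=0.00778 + 0.02212j, Y(Ω₂)=0.35550 + 0.15435j
Total Σ_m = -0.09101 - 0.00000j. Multiply by 1.396263: -0.12708 - 0.00000j. P_4(cos γ) = -0.127079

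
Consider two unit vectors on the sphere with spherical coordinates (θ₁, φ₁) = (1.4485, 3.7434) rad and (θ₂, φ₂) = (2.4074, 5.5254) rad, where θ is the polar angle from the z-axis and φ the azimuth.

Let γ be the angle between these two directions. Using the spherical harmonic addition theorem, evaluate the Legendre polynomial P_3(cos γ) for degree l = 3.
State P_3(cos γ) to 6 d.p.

Summing Y*_{l m}(θ₁,φ₁)·Y_{l m}(θ₂,φ₂) over m ∈ [−3, 3]; prefactor 4π/(2·3+1) = 1.795196:
  m=-3: Y*=0.09484 - 0.39677j  Y=-0.08108 + 0.09576j  product 0.03031 + 0.04125j
  m=-2: Y*=0.04409 + 0.11463j  Y=-0.01880 - 0.34005j  product 0.03815 - 0.01715j
  m=-1: Y*=0.24474 + 0.16808j  Y=0.27611 + 0.26127j  product 0.02366 + 0.11035j
  m=+0: Y*=-0.13319 + 0.00000j  Y=0.06771 + 0.00000j  product -0.00902 + 0.00000j
  m=+1: Y*=-0.24474 + 0.16808j  Y=-0.27611 + 0.26127j  product 0.02366 - 0.11035j
  m=+2: Y*=0.04409 - 0.11463j  Y=-0.01880 + 0.34005j  product 0.03815 + 0.01715j
  m=+3: Y*=-0.09484 - 0.39677j  Y=0.08108 + 0.09576j  product 0.03031 - 0.04125j
Σ over m = 0.17522 + 0.00000j; ×(4π/7) → 0.31455 + 0.00000j. Real part: 0.314548

0.314548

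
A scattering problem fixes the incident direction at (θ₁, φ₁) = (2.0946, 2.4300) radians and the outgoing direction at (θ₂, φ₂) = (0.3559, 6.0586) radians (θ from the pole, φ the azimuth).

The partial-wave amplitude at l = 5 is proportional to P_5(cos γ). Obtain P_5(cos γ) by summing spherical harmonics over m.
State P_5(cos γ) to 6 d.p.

0.407354

Term-by-term m-sum for l=5 (normalisation 4π/11 = 1.142397):
  term(m=-5) = (0.000410, 0.000350)   from Y*(Ω₁)=(0.206658, -0.091389), Y(Ω₂)=(0.001032, 0.002149)
  term(m=-4) = (0.003083, 0.007781)   from Y*(Ω₁)=(0.394890, 0.120089), Y(Ω₂)=(0.012631, 0.015863)
  term(m=-3) = (-0.003113, 0.028246)   from Y*(Ω₁)=(0.150280, 0.237593), Y(Ω₂)=(0.078995, 0.063068)
  term(m=-2) = (0.028113, -0.041377)   from Y*(Ω₁)=(0.023321, -0.156841), Y(Ω₂)=(0.284187, 0.136987)
  term(m=-1) = (0.159567, -0.084499)   from Y*(Ω₁)=(0.249547, -0.215185), Y(Ω₂)=(0.534197, 0.122032)
  term(m=+0) = (-0.019539, -0.000000)   from Y*(Ω₁)=(-0.083688, -0.000000), Y(Ω₂)=(0.233475, 0.000000)
  term(m=+1) = (0.159567, 0.084499)   from Y*(Ω₁)=(-0.249547, -0.215185), Y(Ω₂)=(-0.534197, 0.122032)
  term(m=+2) = (0.028113, 0.041377)   from Y*(Ω₁)=(0.023321, 0.156841), Y(Ω₂)=(0.284187, -0.136987)
  term(m=+3) = (-0.003113, -0.028246)   from Y*(Ω₁)=(-0.150280, 0.237593), Y(Ω₂)=(-0.078995, 0.063068)
  term(m=+4) = (0.003083, -0.007781)   from Y*(Ω₁)=(0.394890, -0.120089), Y(Ω₂)=(0.012631, -0.015863)
  term(m=+5) = (0.000410, -0.000350)   from Y*(Ω₁)=(-0.206658, -0.091389), Y(Ω₂)=(-0.001032, 0.002149)
Total Σ_m = (0.356579, -0.000000). Multiply by 1.142397: (0.407354, -0.000000). P_5(cos γ) = 0.407354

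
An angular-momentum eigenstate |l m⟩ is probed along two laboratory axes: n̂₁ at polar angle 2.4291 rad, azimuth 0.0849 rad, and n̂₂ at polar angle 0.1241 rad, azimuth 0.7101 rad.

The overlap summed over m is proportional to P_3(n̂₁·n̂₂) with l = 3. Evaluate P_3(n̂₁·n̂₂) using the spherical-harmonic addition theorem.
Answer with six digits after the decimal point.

Expand P_3 via completeness: Σ_{m} conj(Y_{3,m}) at Ω₁ times Y_{3,m} at Ω₂ —
  m=-3: Y*=(0.112799, 0.029368)  Y=(-0.000420, -0.000671)  product (-0.000028, -0.000088)
  m=-2: Y*=(-0.325749, -0.055850)  Y=(0.002331, -0.015362)  product (-0.001617, 0.004874)
  m=-1: Y*=(0.392228, 0.033380)  Y=(0.119015, -0.102318)  product (0.050096, -0.036159)
  m=+0: Y*=(0.038621, -0.000000)  Y=(0.712244, 0.000000)  product (0.027508, 0.000000)
  m=+1: Y*=(-0.392228, 0.033380)  Y=(-0.119015, -0.102318)  product (0.050096, 0.036159)
  m=+2: Y*=(-0.325749, 0.055850)  Y=(0.002331, 0.015362)  product (-0.001617, -0.004874)
  m=+3: Y*=(-0.112799, 0.029368)  Y=(0.000420, -0.000671)  product (-0.000028, 0.000088)
Total Σ_m = (0.124411, -0.000000). Multiply by 1.795196: (0.223341, -0.000000). P_3(cos γ) = 0.223341

0.223341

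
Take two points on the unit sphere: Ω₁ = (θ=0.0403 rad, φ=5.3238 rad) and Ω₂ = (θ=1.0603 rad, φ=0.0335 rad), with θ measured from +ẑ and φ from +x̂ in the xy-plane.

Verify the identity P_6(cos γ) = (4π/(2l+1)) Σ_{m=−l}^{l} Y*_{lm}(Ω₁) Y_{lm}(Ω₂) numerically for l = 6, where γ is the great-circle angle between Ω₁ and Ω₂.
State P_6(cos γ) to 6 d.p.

Term-by-term m-sum for l=6 (normalisation 4π/13 = 0.966644):
  m=-6: Y*=+0.000000+0.000000i  Y=+0.208828-0.042549i  product +0.000000+0.000000i
  m=-5: Y*=+0.000000+0.000000i  Y=+0.407650-0.068927i  product +0.000000+0.000000i
  m=-4: Y*=-0.000007+0.000006i  Y=+0.333208-0.044919i  product -0.000002+0.000002i
  m=-3: Y*=-0.000328-0.000088i  Y=-0.078635+0.007930i  product +0.000026+0.000004i
  m=-2: Y*=-0.002870-0.007913i  Y=-0.350399+0.023512i  product +0.001192+0.002705i
  m=-1: Y*=+0.075604-0.107849i  Y=-0.049378+0.001655i  product -0.003555+0.005451i
  m=+0: Y*=+0.999835-0.000000i  Y=+0.334185+0.000000i  product +0.334130+0.000000i
  m=+1: Y*=-0.075604-0.107849i  Y=+0.049378+0.001655i  product -0.003555-0.005451i
  m=+2: Y*=-0.002870+0.007913i  Y=-0.350399-0.023512i  product +0.001192-0.002705i
  m=+3: Y*=+0.000328-0.000088i  Y=+0.078635+0.007930i  product +0.000026-0.000004i
  m=+4: Y*=-0.000007-0.000006i  Y=+0.333208+0.044919i  product -0.000002-0.000002i
  m=+5: Y*=-0.000000+0.000000i  Y=-0.407650-0.068927i  product +0.000000-0.000000i
  m=+6: Y*=+0.000000-0.000000i  Y=+0.208828+0.042549i  product +0.000000-0.000000i
Accumulated sum +0.329453-0.000000i; after 4π/(2l+1) scaling, +0.318463-0.000000i ⇒ P_6 = 0.318463

0.318463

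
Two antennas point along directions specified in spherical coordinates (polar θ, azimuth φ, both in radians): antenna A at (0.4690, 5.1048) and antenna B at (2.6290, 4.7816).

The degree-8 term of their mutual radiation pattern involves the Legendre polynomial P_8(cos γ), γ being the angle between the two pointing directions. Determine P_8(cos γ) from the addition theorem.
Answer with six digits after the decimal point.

Term-by-term m-sum for l=8 (normalisation 4π/17 = 0.739198):
  term(m=-8) = -0.00000 + 0.00000j   from Y*(Ω₁)=-0.00090 + 0.00000j, Y(Ω₂)=0.00147 - 0.00091j
  term(m=-7) = 0.00006 - 0.00007j   from Y*(Ω₁)=-0.00273 - 0.00654j, Y(Ω₂)=0.00571 + 0.01085j
  term(m=-6) = -0.00069 + 0.00178j   from Y*(Ω₁)=0.02478 - 0.02486j, Y(Ω₂)=-0.04981 + 0.02196j
  term(m=-5) = 0.00093 - 0.02061j   from Y*(Ω₁)=0.11303 + 0.04663j, Y(Ω₂)=-0.05723 - 0.15874j
  term(m=-4) = 0.03052 + 0.10693j   from Y*(Ω₁)=0.00035 + 0.30309j, Y(Ω₂)=0.35291 - 0.10028j
  term(m=-3) = -0.14714 - 0.21453j   from Y*(Ω₁)=-0.46542 + 0.19325j, Y(Ω₂)=0.10641 + 0.50513j
  term(m=-2) = 0.11653 + 0.08792j   from Y*(Ω₁)=-0.31522 - 0.31486j, Y(Ω₂)=-0.32451 + 0.04521j
  term(m=-1) = -0.01458 - 0.00488j   from Y*(Ω₁)=-0.02637 + 0.06372j, Y(Ω₂)=0.01541 + 0.22237j
  term(m=+0) = 0.19629 + 0.00000j   from Y*(Ω₁)=-0.47138 + 0.00000j, Y(Ω₂)=-0.41642 + 0.00000j
  term(m=+1) = -0.01458 + 0.00488j   from Y*(Ω₁)=0.02637 + 0.06372j, Y(Ω₂)=-0.01541 + 0.22237j
  term(m=+2) = 0.11653 - 0.08792j   from Y*(Ω₁)=-0.31522 + 0.31486j, Y(Ω₂)=-0.32451 - 0.04521j
  term(m=+3) = -0.14714 + 0.21453j   from Y*(Ω₁)=0.46542 + 0.19325j, Y(Ω₂)=-0.10641 + 0.50513j
  term(m=+4) = 0.03052 - 0.10693j   from Y*(Ω₁)=0.00035 - 0.30309j, Y(Ω₂)=0.35291 + 0.10028j
  term(m=+5) = 0.00093 + 0.02061j   from Y*(Ω₁)=-0.11303 + 0.04663j, Y(Ω₂)=0.05723 - 0.15874j
  term(m=+6) = -0.00069 - 0.00178j   from Y*(Ω₁)=0.02478 + 0.02486j, Y(Ω₂)=-0.04981 - 0.02196j
  term(m=+7) = 0.00006 + 0.00007j   from Y*(Ω₁)=0.00273 - 0.00654j, Y(Ω₂)=-0.00571 + 0.01085j
  term(m=+8) = -0.00000 - 0.00000j   from Y*(Ω₁)=-0.00090 - 0.00000j, Y(Ω₂)=0.00147 + 0.00091j
Σ over m = 0.16754 + 0.00000j; ×(4π/17) → 0.12384 + 0.00000j. Real part: 0.123842

0.123842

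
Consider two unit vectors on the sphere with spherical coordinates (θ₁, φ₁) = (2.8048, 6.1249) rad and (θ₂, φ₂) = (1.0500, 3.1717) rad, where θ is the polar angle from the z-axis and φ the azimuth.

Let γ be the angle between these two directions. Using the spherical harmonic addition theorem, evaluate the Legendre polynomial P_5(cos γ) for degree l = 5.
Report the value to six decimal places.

0.416879

Addition theorem: P_5(cos γ) = (4π/11) Σ_m Y*_{lm}(Ω₁) Y_{lm}(Ω₂), m = −5…5:
  m=-5: +0.001286-0.001301i × -0.225350+0.034182i = -0.000245+0.000337i  (running Σ = -0.000245+0.000337i)
  m=-4: -0.013318+0.009775i × +0.410454-0.049671i = -0.004981+0.004674i  (running Σ = -0.005226+0.005011i)
  m=-3: +0.077912-0.040054i × -0.276179+0.025013i = -0.020516+0.013011i  (running Σ = -0.025742+0.018022i)
  m=-2: -0.277615+0.090943i × -0.162940+0.009823i = +0.044341-0.017545i  (running Σ = +0.018599+0.000476i)
  m=-1: +0.542729-0.086631i × +0.327372-0.009859i = +0.176820-0.033711i  (running Σ = +0.195420-0.033235i)
  m=0: -0.290945-0.000000i × +0.089100+0.000000i = -0.025923-0.000000i  (running Σ = +0.169496-0.033235i)
  m=1: -0.542729-0.086631i × -0.327372-0.009859i = +0.176820+0.033711i  (running Σ = +0.346317+0.000476i)
  m=2: -0.277615-0.090943i × -0.162940-0.009823i = +0.044341+0.017545i  (running Σ = +0.390658+0.018022i)
  m=3: -0.077912-0.040054i × +0.276179+0.025013i = -0.020516-0.013011i  (running Σ = +0.370142+0.005011i)
  m=4: -0.013318-0.009775i × +0.410454+0.049671i = -0.004981-0.004674i  (running Σ = +0.365161+0.000337i)
  m=5: -0.001286-0.001301i × +0.225350+0.034182i = -0.000245-0.000337i  (running Σ = +0.364916+0.000000i)
Accumulated sum +0.364916+0.000000i; after 4π/(2l+1) scaling, +0.416879+0.000000i ⇒ P_5 = 0.416879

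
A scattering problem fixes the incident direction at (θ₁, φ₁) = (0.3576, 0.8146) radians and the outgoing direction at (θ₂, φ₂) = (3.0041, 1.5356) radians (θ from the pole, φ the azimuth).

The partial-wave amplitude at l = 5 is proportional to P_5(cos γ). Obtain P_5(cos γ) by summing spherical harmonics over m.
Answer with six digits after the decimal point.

Addition theorem: P_5(cos γ) = (4π/11) Σ_m Y*_{lm}(Ω₁) Y_{lm}(Ω₂), m = −5…5:
  term(m=-5) = -0.000000+0.000000i   from Y*(Ω₁)=-0.001455-0.001957i, Y(Ω₂)=+0.000004-0.000022i
  term(m=-4) = +0.000010+0.000003i   from Y*(Ω₁)=-0.020497-0.002405i, Y(Ω₂)=-0.000508-0.000072i
  term(m=-3) = -0.000398-0.000592i   from Y*(Ω₁)=-0.078410+0.065748i, Y(Ω₂)=-0.000735+0.006936i
  term(m=-2) = -0.002500+0.019301i   from Y*(Ω₁)=-0.018534+0.316979i, Y(Ω₂)=+0.061144+0.004311i
  term(m=-1) = +0.135090-0.118722i   from Y*(Ω₁)=+0.375748+0.398360i, Y(Ω₂)=+0.011557-0.328214i
  term(m=+0) = -0.184408+0.000000i   from Y*(Ω₁)=+0.228375-0.000000i, Y(Ω₂)=-0.807480+0.000000i
  term(m=+1) = +0.135090+0.118722i   from Y*(Ω₁)=-0.375748+0.398360i, Y(Ω₂)=-0.011557-0.328214i
  term(m=+2) = -0.002500-0.019301i   from Y*(Ω₁)=-0.018534-0.316979i, Y(Ω₂)=+0.061144-0.004311i
  term(m=+3) = -0.000398+0.000592i   from Y*(Ω₁)=+0.078410+0.065748i, Y(Ω₂)=+0.000735+0.006936i
  term(m=+4) = +0.000010-0.000003i   from Y*(Ω₁)=-0.020497+0.002405i, Y(Ω₂)=-0.000508+0.000072i
  term(m=+5) = -0.000000-0.000000i   from Y*(Ω₁)=+0.001455-0.001957i, Y(Ω₂)=-0.000004-0.000022i
Total Σ_m = +0.079995+0.000000i. Multiply by 1.142397: +0.091386+0.000000i. P_5(cos γ) = 0.091386

0.091386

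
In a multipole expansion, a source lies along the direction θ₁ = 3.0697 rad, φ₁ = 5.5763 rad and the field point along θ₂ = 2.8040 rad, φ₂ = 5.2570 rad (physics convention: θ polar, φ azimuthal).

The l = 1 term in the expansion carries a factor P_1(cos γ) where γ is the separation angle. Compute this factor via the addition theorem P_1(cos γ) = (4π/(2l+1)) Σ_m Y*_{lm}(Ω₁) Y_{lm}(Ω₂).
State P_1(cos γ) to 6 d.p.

0.963706

Summing Y*_{l m}(θ₁,φ₁)·Y_{l m}(θ₂,φ₂) over m ∈ [−1, 1]; prefactor 4π/(2·1+1) = 4.188790:
  m=-1: Y*=0.01887 - 0.01612j  Y=0.05929 + 0.09788j  product 0.00270 + 0.00089j
  m=+0: Y*=-0.48734 + 0.00000j  Y=-0.46102 + 0.00000j  product 0.22468 + 0.00000j
  m=+1: Y*=-0.01887 - 0.01612j  Y=-0.05929 + 0.09788j  product 0.00270 - 0.00089j
Total Σ_m = 0.23007 + 0.00000j. Multiply by 4.188790: 0.96371 + 0.00000j. P_1(cos γ) = 0.963706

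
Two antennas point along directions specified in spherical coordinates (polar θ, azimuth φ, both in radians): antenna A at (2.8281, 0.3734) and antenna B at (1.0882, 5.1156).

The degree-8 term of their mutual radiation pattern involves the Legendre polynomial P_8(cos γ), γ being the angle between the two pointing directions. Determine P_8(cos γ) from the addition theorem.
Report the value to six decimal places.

-0.224844

Summing Y*_{l m}(θ₁,φ₁)·Y_{l m}(θ₂,φ₂) over m ∈ [−8, 8]; prefactor 4π/(2·8+1) = 0.739198:
  m=-8: Y*=-0.000042+0.000006i  Y=-0.194666+0.016409i  product +0.000008-0.000002i
  m=-7: Y*=+0.000449-0.000262i  Y=-0.128440+0.388731i  product +0.000044+0.000208i
  m=-6: Y*=-0.002527+0.003192i  Y=+0.304294+0.268141i  product -0.001625+0.000294i
  m=-5: Y*=+0.006658-0.021818i  Y=+0.042821-0.020435i  product -0.000161-0.001070i
  m=-4: Y*=+0.007243+0.093640i  Y=+0.013873+0.329737i  product -0.030776+0.003687i
  m=-3: Y*=-0.121059-0.250231i  Y=+0.208378+0.078711i  product -0.005530-0.061671i
  m=-2: Y*=+0.399028+0.369355i  Y=-0.158128+0.164921i  product -0.124012+0.007403i
  m=-1: Y*=-0.495302-0.194049i  Y=+0.107322+0.251586i  product -0.004337-0.145437i
  m=+0: Y*=-0.149360-0.000000i  Y=-0.191508+0.000000i  product +0.028604+0.000000i
  m=+1: Y*=+0.495302-0.194049i  Y=-0.107322+0.251586i  product -0.004337+0.145437i
  m=+2: Y*=+0.399028-0.369355i  Y=-0.158128-0.164921i  product -0.124012-0.007403i
  m=+3: Y*=+0.121059-0.250231i  Y=-0.208378+0.078711i  product -0.005530+0.061671i
  m=+4: Y*=+0.007243-0.093640i  Y=+0.013873-0.329737i  product -0.030776-0.003687i
  m=+5: Y*=-0.006658-0.021818i  Y=-0.042821-0.020435i  product -0.000161+0.001070i
  m=+6: Y*=-0.002527-0.003192i  Y=+0.304294-0.268141i  product -0.001625-0.000294i
  m=+7: Y*=-0.000449-0.000262i  Y=+0.128440+0.388731i  product +0.000044-0.000208i
  m=+8: Y*=-0.000042-0.000006i  Y=-0.194666-0.016409i  product +0.000008+0.000002i
Accumulated sum -0.304172+0.000000i; after 4π/(2l+1) scaling, -0.224844+0.000000i ⇒ P_8 = -0.224844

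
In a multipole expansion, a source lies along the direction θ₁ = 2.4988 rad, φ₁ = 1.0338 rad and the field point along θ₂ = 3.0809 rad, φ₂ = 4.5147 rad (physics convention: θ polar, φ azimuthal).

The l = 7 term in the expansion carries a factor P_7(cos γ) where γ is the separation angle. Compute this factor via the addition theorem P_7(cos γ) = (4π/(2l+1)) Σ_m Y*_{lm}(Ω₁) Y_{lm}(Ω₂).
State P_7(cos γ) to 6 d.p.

-0.094844

Term-by-term m-sum for l=7 (normalisation 4π/15 = 0.837758):
  term(m=-7) = 0.00000 + 0.00000j   from Y*(Ω₁)=0.00805 + 0.01134j, Y(Ω₂)=0.00000 - 0.00000j
  term(m=-6) = -0.00000 - 0.00000j   from Y*(Ω₁)=-0.06925 + 0.00558j, Y(Ω₂)=0.00000 + 0.00000j
  term(m=-5) = 0.00000 + 0.00000j   from Y*(Ω₁)=0.09176 - 0.18680j, Y(Ω₂)=-0.00000 + 0.00000j
  term(m=-4) = 0.00001 - 0.00004j   from Y*(Ω₁)=0.22053 + 0.33867j, Y(Ω₂)=-0.00007 - 0.00007j
  term(m=-3) = -0.00047 + 0.00077j   from Y*(Ω₁)=-0.46221 + 0.01859j, Y(Ω₂)=0.00109 - 0.00162j
  term(m=-2) = 0.00307 - 0.00248j   from Y*(Ω₁)=0.06911 - 0.12748j, Y(Ω₂)=0.02511 + 0.01048j
  term(m=-1) = 0.07747 - 0.02734j   from Y*(Ω₁)=-0.17379 - 0.29190j, Y(Ω₂)=-0.04750 + 0.23713j
  term(m=+0) = -0.27337 + 0.00000j   from Y*(Ω₁)=0.26363 + 0.00000j, Y(Ω₂)=-1.03692 + 0.00000j
  term(m=+1) = 0.07747 + 0.02734j   from Y*(Ω₁)=0.17379 - 0.29190j, Y(Ω₂)=0.04750 + 0.23713j
  term(m=+2) = 0.00307 + 0.00248j   from Y*(Ω₁)=0.06911 + 0.12748j, Y(Ω₂)=0.02511 - 0.01048j
  term(m=+3) = -0.00047 - 0.00077j   from Y*(Ω₁)=0.46221 + 0.01859j, Y(Ω₂)=-0.00109 - 0.00162j
  term(m=+4) = 0.00001 + 0.00004j   from Y*(Ω₁)=0.22053 - 0.33867j, Y(Ω₂)=-0.00007 + 0.00007j
  term(m=+5) = 0.00000 - 0.00000j   from Y*(Ω₁)=-0.09176 - 0.18680j, Y(Ω₂)=0.00000 + 0.00000j
  term(m=+6) = -0.00000 + 0.00000j   from Y*(Ω₁)=-0.06925 - 0.00558j, Y(Ω₂)=0.00000 - 0.00000j
  term(m=+7) = 0.00000 - 0.00000j   from Y*(Ω₁)=-0.00805 + 0.01134j, Y(Ω₂)=-0.00000 - 0.00000j
Accumulated sum -0.11321 - 0.00000j; after 4π/(2l+1) scaling, -0.09484 - 0.00000j ⇒ P_7 = -0.094844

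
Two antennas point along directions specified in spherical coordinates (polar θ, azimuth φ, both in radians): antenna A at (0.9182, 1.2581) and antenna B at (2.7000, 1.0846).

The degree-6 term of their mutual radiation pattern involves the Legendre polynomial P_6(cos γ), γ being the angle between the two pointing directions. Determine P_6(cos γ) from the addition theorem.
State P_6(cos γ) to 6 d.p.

Summing Y*_{l m}(θ₁,φ₁)·Y_{l m}(θ₂,φ₂) over m ∈ [−6, 6]; prefactor 4π/(2·6+1) = 0.966644:
  m=-6: Y*=+0.036533+0.115890i  Y=+0.002870-0.000655i  product +0.000181+0.000309i
  m=-5: Y*=+0.321712+0.002353i  Y=-0.014071-0.016351i  product -0.004488-0.005293i
  m=-4: Y*=+0.136685-0.412446i  Y=-0.034749+0.088540i  product +0.031769+0.026434i
  m=-3: Y*=-0.168989-0.123915i  Y=+0.273673-0.030838i  product -0.050069-0.028701i
  m=-2: Y*=+0.191725-0.138441i  Y=-0.279274-0.409615i  product -0.110251-0.039870i
  m=-1: Y*=-0.096322-0.297930i  Y=-0.187840+0.355413i  product +0.123981+0.021729i
  m=+0: Y*=+0.156930-0.000000i  Y=-0.221379+0.000000i  product -0.034741+0.000000i
  m=+1: Y*=+0.096322-0.297930i  Y=+0.187840+0.355413i  product +0.123981-0.021729i
  m=+2: Y*=+0.191725+0.138441i  Y=-0.279274+0.409615i  product -0.110251+0.039870i
  m=+3: Y*=+0.168989-0.123915i  Y=-0.273673-0.030838i  product -0.050069+0.028701i
  m=+4: Y*=+0.136685+0.412446i  Y=-0.034749-0.088540i  product +0.031769-0.026434i
  m=+5: Y*=-0.321712+0.002353i  Y=+0.014071-0.016351i  product -0.004488+0.005293i
  m=+6: Y*=+0.036533-0.115890i  Y=+0.002870+0.000655i  product +0.000181-0.000309i
Accumulated sum -0.052498-0.000000i; after 4π/(2l+1) scaling, -0.050747-0.000000i ⇒ P_6 = -0.050747

-0.050747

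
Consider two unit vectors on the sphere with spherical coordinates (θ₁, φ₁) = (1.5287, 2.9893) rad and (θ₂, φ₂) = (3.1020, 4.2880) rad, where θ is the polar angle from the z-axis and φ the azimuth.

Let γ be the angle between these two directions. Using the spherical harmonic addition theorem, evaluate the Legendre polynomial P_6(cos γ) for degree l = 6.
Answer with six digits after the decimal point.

-0.306040

Term-by-term m-sum for l=6 (normalisation 4π/13 = 0.966644):
  m=-6: (0.293491, -0.380479) × (0.000000, -0.000000) = (0.000000, -0.000000)  (running Σ = (0.000000, -0.000000))
  m=-5: (-0.050750, 0.048377) × (0.000000, 0.000000) = (-0.000000, 0.000000)  (running Σ = (-0.000000, 0.000000))
  m=-4: (-0.285889, 0.199460) × (-0.000001, 0.000009) = (-0.000001, -0.000003)  (running Σ = (-0.000001, -0.000003))
  m=-3: (0.073130, -0.035948) × (-0.000308, 0.000094) = (-0.000019, 0.000018)  (running Σ = (-0.000021, 0.000015))
  m=-2: (0.300298, -0.094404) × (-0.005371, -0.006099) = (-0.002189, -0.001324)  (running Σ = (-0.002209, -0.001309))
  m=-1: (-0.084700, 0.013000) × (0.053297, -0.117953) = (-0.002981, 0.010684)  (running Σ = (-0.005190, 0.009374))
  m=0: (-0.306087, -0.000000) × (1.000434, 0.000000) = (-0.306220, -0.000000)  (running Σ = (-0.311410, 0.009374))
  m=1: (0.084700, 0.013000) × (-0.053297, -0.117953) = (-0.002981, -0.010684)  (running Σ = (-0.314391, -0.001309))
  m=2: (0.300298, 0.094404) × (-0.005371, 0.006099) = (-0.002189, 0.001324)  (running Σ = (-0.316580, 0.000015))
  m=3: (-0.073130, -0.035948) × (0.000308, 0.000094) = (-0.000019, -0.000018)  (running Σ = (-0.316599, -0.000003))
  m=4: (-0.285889, -0.199460) × (-0.000001, -0.000009) = (-0.000001, 0.000003)  (running Σ = (-0.316600, 0.000000))
  m=5: (0.050750, 0.048377) × (-0.000000, 0.000000) = (-0.000000, -0.000000)  (running Σ = (-0.316600, -0.000000))
  m=6: (0.293491, 0.380479) × (0.000000, 0.000000) = (0.000000, 0.000000)  (running Σ = (-0.316600, -0.000000))
Total Σ_m = (-0.316600, -0.000000). Multiply by 0.966644: (-0.306040, -0.000000). P_6(cos γ) = -0.306040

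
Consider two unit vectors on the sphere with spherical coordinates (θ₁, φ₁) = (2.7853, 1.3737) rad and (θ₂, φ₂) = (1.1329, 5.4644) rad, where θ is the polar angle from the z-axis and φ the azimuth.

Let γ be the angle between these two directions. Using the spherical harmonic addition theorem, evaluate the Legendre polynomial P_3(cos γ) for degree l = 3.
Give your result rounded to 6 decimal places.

Addition theorem: P_3(cos γ) = (4π/7) Σ_m Y*_{lm}(Ω₁) Y_{lm}(Ω₂), m = −3…3:
  term(m=-3) = +0.005251+0.001592i   from Y*(Ω₁)=-0.009870-0.014699i, Y(Ω₂)=-0.239958+0.196132i
  term(m=-2) = +0.013320+0.039218i   from Y*(Ω₁)=+0.107592-0.044754i, Y(Ω₂)=-0.023716+0.354645i
  term(m=-1) = +0.006581-0.009185i   from Y*(Ω₁)=+0.074869+0.374929i, Y(Ω₂)=-0.020188-0.021583i
  term(m=+0) = +0.161816+0.000000i   from Y*(Ω₁)=-0.486727-0.000000i, Y(Ω₂)=-0.332457+0.000000i
  term(m=+1) = +0.006581+0.009185i   from Y*(Ω₁)=-0.074869+0.374929i, Y(Ω₂)=+0.020188-0.021583i
  term(m=+2) = +0.013320-0.039218i   from Y*(Ω₁)=+0.107592+0.044754i, Y(Ω₂)=-0.023716-0.354645i
  term(m=+3) = +0.005251-0.001592i   from Y*(Ω₁)=+0.009870-0.014699i, Y(Ω₂)=+0.239958+0.196132i
Σ over m = +0.212120+0.000000i; ×(4π/7) → +0.380798+0.000000i. Real part: 0.380798

0.380798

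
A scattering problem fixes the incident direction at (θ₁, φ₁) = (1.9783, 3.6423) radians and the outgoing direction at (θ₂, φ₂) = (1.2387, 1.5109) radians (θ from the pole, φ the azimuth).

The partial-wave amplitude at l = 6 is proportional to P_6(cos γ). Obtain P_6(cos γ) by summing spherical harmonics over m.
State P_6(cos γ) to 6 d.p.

Addition theorem: P_6(cos γ) = (4π/13) Σ_m Y*_{lm}(Ω₁) Y_{lm}(Ω₂), m = −6…6:
  m=-6: Y*=(-0.286609, 0.039615)  Y=(-0.322804, -0.121275)  product (0.097323, 0.021971)
  m=-5: Y*=(-0.347530, 0.257703)  Y=(0.121538, -0.393622)  product (0.059199, 0.168116)
  m=-4: Y*=(-0.077249, 0.167538)  Y=(0.046844, 0.011443)  product (-0.005536, 0.006964)
  m=-3: Y*=(-0.017442, -0.253583)  Y=(0.058709, -0.323201)  product (-0.082982, -0.009250)
  m=-2: Y*=(-0.149947, -0.234256)  Y=(0.156179, 0.018799)  product (-0.019015, -0.039405)
  m=-1: Y*=(0.144925, 0.079306)  Y=(0.016601, -0.276825)  product (0.024360, -0.038802)
  m=+0: Y*=(0.293442, -0.000000)  Y=(0.183030, 0.000000)  product (0.053709, 0.000000)
  m=+1: Y*=(-0.144925, 0.079306)  Y=(-0.016601, -0.276825)  product (0.024360, 0.038802)
  m=+2: Y*=(-0.149947, 0.234256)  Y=(0.156179, -0.018799)  product (-0.019015, 0.039405)
  m=+3: Y*=(0.017442, -0.253583)  Y=(-0.058709, -0.323201)  product (-0.082982, 0.009250)
  m=+4: Y*=(-0.077249, -0.167538)  Y=(0.046844, -0.011443)  product (-0.005536, -0.006964)
  m=+5: Y*=(0.347530, 0.257703)  Y=(-0.121538, -0.393622)  product (0.059199, -0.168116)
  m=+6: Y*=(-0.286609, -0.039615)  Y=(-0.322804, 0.121275)  product (0.097323, -0.021971)
Total Σ_m = (0.200406, 0.000000). Multiply by 0.966644: (0.193722, 0.000000). P_6(cos γ) = 0.193722

0.193722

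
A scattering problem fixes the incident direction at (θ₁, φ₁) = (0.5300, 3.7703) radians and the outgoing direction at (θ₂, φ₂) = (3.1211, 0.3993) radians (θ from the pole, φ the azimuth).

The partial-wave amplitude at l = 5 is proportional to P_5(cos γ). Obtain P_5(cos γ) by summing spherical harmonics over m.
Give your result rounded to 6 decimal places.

Summing Y*_{l m}(θ₁,φ₁)·Y_{l m}(θ₂,φ₂) over m ∈ [−5, 5]; prefactor 4π/(2·5+1) = 1.142397:
  term(m=-5) = (-0.000000, -0.000000)   from Y*(Ω₁)=(0.015325, 0.000030), Y(Ω₂)=(-0.000000, -0.000000)
  term(m=-4) = (-0.000000, -0.000000)   from Y*(Ω₁)=(-0.066989, 0.048511), Y(Ω₂)=(0.000000, 0.000000)
  term(m=-3) = (-0.000005, -0.000004)   from Y*(Ω₁)=(0.079006, -0.242195), Y(Ω₂)=(0.000009, -0.000022)
  term(m=-2) = (-0.000588, -0.000290)   from Y*(Ω₁)=(0.142082, 0.438442), Y(Ω₂)=(-0.000992, 0.001019)
  term(m=-1) = (-0.018316, -0.004277)   from Y*(Ω₁)=(-0.290164, -0.210989), Y(Ω₂)=(0.048302, -0.020382)
  term(m=+0) = (0.206748, 0.000000)   from Y*(Ω₁)=(-0.221676, -0.000000), Y(Ω₂)=(-0.932658, 0.000000)
  term(m=+1) = (-0.018316, 0.004277)   from Y*(Ω₁)=(0.290164, -0.210989), Y(Ω₂)=(-0.048302, -0.020382)
  term(m=+2) = (-0.000588, 0.000290)   from Y*(Ω₁)=(0.142082, -0.438442), Y(Ω₂)=(-0.000992, -0.001019)
  term(m=+3) = (-0.000005, 0.000004)   from Y*(Ω₁)=(-0.079006, -0.242195), Y(Ω₂)=(-0.000009, -0.000022)
  term(m=+4) = (-0.000000, 0.000000)   from Y*(Ω₁)=(-0.066989, -0.048511), Y(Ω₂)=(0.000000, -0.000000)
  term(m=+5) = (-0.000000, 0.000000)   from Y*(Ω₁)=(-0.015325, 0.000030), Y(Ω₂)=(0.000000, -0.000000)
Total Σ_m = (0.168931, 0.000000). Multiply by 1.142397: (0.192987, 0.000000). P_5(cos γ) = 0.192987

0.192987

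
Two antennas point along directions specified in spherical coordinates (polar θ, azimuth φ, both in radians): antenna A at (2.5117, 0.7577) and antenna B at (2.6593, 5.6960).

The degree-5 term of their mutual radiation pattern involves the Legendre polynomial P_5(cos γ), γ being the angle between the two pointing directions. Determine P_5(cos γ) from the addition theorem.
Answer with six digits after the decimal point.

-0.417424

Term-by-term m-sum for l=5 (normalisation 4π/11 = 1.142397):
  [-5]  conj(Y_{5,-5})(Ω₁) = -0.02627 - 0.01984j ; Y_{5,-5}(Ω₂) = -0.00975 + 0.00203j ; Δ = 0.00030 + 0.00014j
  [-4]  conj(Y_{5,-4})(Ω₁) = 0.14193 - 0.01579j ; Y_{5,-4}(Ω₂) = 0.04223 - 0.04287j ; Δ = 0.00532 - 0.00675j
  [-3]  conj(Y_{5,-3})(Ω₁) = -0.22277 + 0.26325j ; Y_{5,-3}(Ω₂) = -0.03969 + 0.20551j ; Δ = -0.04526 - 0.05623j
  [-2]  conj(Y_{5,-2})(Ω₁) = -0.02523 - 0.45504j ; Y_{5,-2}(Ω₂) = -0.16894 - 0.40361j ; Δ = -0.17940 + 0.08706j
  [-1]  conj(Y_{5,-1})(Ω₁) = 0.11138 + 0.10538j ; Y_{5,-1}(Ω₂) = 0.36463 + 0.24266j ; Δ = 0.01504 + 0.06545j
  [+0]  conj(Y_{5,0})(Ω₁) = 0.36348 + 0.00000j ; Y_{5,0}(Ω₂) = 0.11722 + 0.00000j ; Δ = 0.04261 + 0.00000j
  [+1]  conj(Y_{5,1})(Ω₁) = -0.11138 + 0.10538j ; Y_{5,1}(Ω₂) = -0.36463 + 0.24266j ; Δ = 0.01504 - 0.06545j
  [+2]  conj(Y_{5,2})(Ω₁) = -0.02523 + 0.45504j ; Y_{5,2}(Ω₂) = -0.16894 + 0.40361j ; Δ = -0.17940 - 0.08706j
  [+3]  conj(Y_{5,3})(Ω₁) = 0.22277 + 0.26325j ; Y_{5,3}(Ω₂) = 0.03969 + 0.20551j ; Δ = -0.04526 + 0.05623j
  [+4]  conj(Y_{5,4})(Ω₁) = 0.14193 + 0.01579j ; Y_{5,4}(Ω₂) = 0.04223 + 0.04287j ; Δ = 0.00532 + 0.00675j
  [+5]  conj(Y_{5,5})(Ω₁) = 0.02627 - 0.01984j ; Y_{5,5}(Ω₂) = 0.00975 + 0.00203j ; Δ = 0.00030 - 0.00014j
Accumulated sum -0.36539 + 0.00000j; after 4π/(2l+1) scaling, -0.41742 + 0.00000j ⇒ P_5 = -0.417424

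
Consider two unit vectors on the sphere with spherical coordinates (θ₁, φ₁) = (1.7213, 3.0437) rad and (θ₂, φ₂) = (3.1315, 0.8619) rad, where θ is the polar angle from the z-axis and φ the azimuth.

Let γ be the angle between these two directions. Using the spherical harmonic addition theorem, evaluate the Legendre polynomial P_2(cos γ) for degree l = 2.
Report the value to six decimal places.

-0.468808

Term-by-term m-sum for l=2 (normalisation 4π/5 = 2.513274):
  m=-2: Y*=(0.370377, -0.073455)  Y=(-0.000006, -0.000039)  product (-0.000005, -0.000014)
  m=-1: Y*=(0.113975, -0.011193)  Y=(-0.005076, 0.005918)  product (-0.000512, 0.000731)
  m=+0: Y*=(-0.294121, -0.000000)  Y=(0.630687, 0.000000)  product (-0.185498, -0.000000)
  m=+1: Y*=(-0.113975, -0.011193)  Y=(0.005076, 0.005918)  product (-0.000512, -0.000731)
  m=+2: Y*=(0.370377, 0.073455)  Y=(-0.000006, 0.000039)  product (-0.000005, 0.000014)
Accumulated sum (-0.186533, -0.000000); after 4π/(2l+1) scaling, (-0.468808, -0.000000) ⇒ P_2 = -0.468808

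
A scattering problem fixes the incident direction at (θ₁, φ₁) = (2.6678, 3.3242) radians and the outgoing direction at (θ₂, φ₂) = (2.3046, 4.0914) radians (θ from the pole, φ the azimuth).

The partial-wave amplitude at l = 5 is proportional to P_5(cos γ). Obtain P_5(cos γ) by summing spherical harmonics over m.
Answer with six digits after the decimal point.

-0.318207

Expand P_5 via completeness: Σ_{m} conj(Y_{5,m}) at Ω₁ times Y_{5,m} at Ω₂ —
  m=-5: -0.00561 - 0.00726j × -0.00384 - 0.10477j = -0.00074 + 0.00062j  (running Σ = -0.00074 + 0.00062j)
  m=-4: -0.04216 - 0.03776j × 0.23661 - 0.18274j = -0.01688 - 0.00123j  (running Σ = -0.01762 - 0.00061j)
  m=-3: -0.17185 - 0.10485j × 0.41199 + 0.12392j = -0.05781 - 0.06449j  (running Σ = -0.07542 - 0.06511j)
  m=-2: -0.40335 - 0.15423j × 0.06984 + 0.20467j = 0.00340 - 0.09332j  (running Σ = -0.07203 - 0.15843j)
  m=-1: -0.44277 - 0.08176j × 0.14598 - 0.20405j = -0.08132 + 0.07841j  (running Σ = -0.15334 - 0.08002j)
  m=0: 0.09654 + 0.00000j × 0.29154 + 0.00000j = 0.02814 + 0.00000j  (running Σ = -0.12520 - 0.08002j)
  m=1: 0.44277 - 0.08176j × -0.14598 - 0.20405j = -0.08132 - 0.07841j  (running Σ = -0.20652 - 0.15843j)
  m=2: -0.40335 + 0.15423j × 0.06984 - 0.20467j = 0.00340 + 0.09332j  (running Σ = -0.20312 - 0.06511j)
  m=3: 0.17185 - 0.10485j × -0.41199 + 0.12392j = -0.05781 + 0.06449j  (running Σ = -0.26093 - 0.00061j)
  m=4: -0.04216 + 0.03776j × 0.23661 + 0.18274j = -0.01688 + 0.00123j  (running Σ = -0.27780 + 0.00062j)
  m=5: 0.00561 - 0.00726j × 0.00384 - 0.10477j = -0.00074 - 0.00062j  (running Σ = -0.27854 - 0.00000j)
Accumulated sum -0.27854 - 0.00000j; after 4π/(2l+1) scaling, -0.31821 - 0.00000j ⇒ P_5 = -0.318207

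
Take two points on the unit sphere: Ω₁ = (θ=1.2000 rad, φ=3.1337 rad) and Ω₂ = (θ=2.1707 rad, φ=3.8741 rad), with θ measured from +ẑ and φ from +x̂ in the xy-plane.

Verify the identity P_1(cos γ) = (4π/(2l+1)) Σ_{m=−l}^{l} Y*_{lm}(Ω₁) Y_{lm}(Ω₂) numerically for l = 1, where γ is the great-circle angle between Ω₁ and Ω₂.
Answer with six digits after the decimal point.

Summing Y*_{l m}(θ₁,φ₁)·Y_{l m}(θ₂,φ₂) over m ∈ [−1, 1]; prefactor 4π/(2·1+1) = 4.188790:
  [-1]  conj(Y_{1,-1})(Ω₁) = -0.322004+0.002542i ; Y_{1,-1}(Ω₂) = -0.212022+0.190702i ; Δ = +0.067787-0.061946i
  [+0]  conj(Y_{1,0})(Ω₁) = +0.177049-0.000000i ; Y_{1,0}(Ω₂) = -0.275847+0.000000i ; Δ = -0.048838+0.000000i
  [+1]  conj(Y_{1,1})(Ω₁) = +0.322004+0.002542i ; Y_{1,1}(Ω₂) = +0.212022+0.190702i ; Δ = +0.067787+0.061946i
Accumulated sum +0.086736+0.000000i; after 4π/(2l+1) scaling, +0.363319+0.000000i ⇒ P_1 = 0.363319

0.363319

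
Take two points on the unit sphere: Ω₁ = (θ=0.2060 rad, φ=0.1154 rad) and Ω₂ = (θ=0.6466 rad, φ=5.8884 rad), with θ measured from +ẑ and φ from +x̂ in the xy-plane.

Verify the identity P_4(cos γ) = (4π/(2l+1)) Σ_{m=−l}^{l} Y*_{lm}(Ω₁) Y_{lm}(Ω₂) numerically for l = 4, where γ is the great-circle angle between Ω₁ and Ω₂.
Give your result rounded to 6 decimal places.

0.142843

Addition theorem: P_4(cos γ) = (4π/9) Σ_m Y*_{lm}(Ω₁) Y_{lm}(Ω₂), m = −4…4:
  [-4]  conj(Y_{4,-4})(Ω₁) = +0.000694+0.000345i ; Y_{4,-4}(Ω₂) = -0.000487+0.058303i ; Δ = -0.000020+0.000040i
  [-3]  conj(Y_{4,-3})(Ω₁) = +0.009863+0.003558i ; Y_{4,-3}(Ω₂) = +0.082339+0.202357i ; Δ = +0.000092+0.002289i
  [-2]  conj(Y_{4,-2})(Ω₁) = +0.077760+0.018273i ; Y_{4,-2}(Ω₂) = +0.295762+0.298240i ; Δ = +0.017549+0.028595i
  [-1]  conj(Y_{4,-1})(Ω₁) = +0.348812+0.040433i ; Y_{4,-1}(Ω₂) = +0.306408+0.127668i ; Δ = +0.101717+0.056921i
  [+0]  conj(Y_{4,0})(Ω₁) = +0.675727-0.000000i ; Y_{4,0}(Ω₂) = -0.201813+0.000000i ; Δ = -0.136371+0.000000i
  [+1]  conj(Y_{4,1})(Ω₁) = -0.348812+0.040433i ; Y_{4,1}(Ω₂) = -0.306408+0.127668i ; Δ = +0.101717-0.056921i
  [+2]  conj(Y_{4,2})(Ω₁) = +0.077760-0.018273i ; Y_{4,2}(Ω₂) = +0.295762-0.298240i ; Δ = +0.017549-0.028595i
  [+3]  conj(Y_{4,3})(Ω₁) = -0.009863+0.003558i ; Y_{4,3}(Ω₂) = -0.082339+0.202357i ; Δ = +0.000092-0.002289i
  [+4]  conj(Y_{4,4})(Ω₁) = +0.000694-0.000345i ; Y_{4,4}(Ω₂) = -0.000487-0.058303i ; Δ = -0.000020-0.000040i
Total Σ_m = +0.102303-0.000000i. Multiply by 1.396263: +0.142843-0.000000i. P_4(cos γ) = 0.142843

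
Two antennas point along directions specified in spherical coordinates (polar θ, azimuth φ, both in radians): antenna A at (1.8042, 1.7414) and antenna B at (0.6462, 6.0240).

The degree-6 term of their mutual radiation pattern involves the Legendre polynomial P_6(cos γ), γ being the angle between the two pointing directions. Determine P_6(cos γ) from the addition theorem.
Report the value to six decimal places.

0.318269

Addition theorem: P_6(cos γ) = (4π/13) Σ_m Y*_{lm}(Ω₁) Y_{lm}(Ω₂), m = −6…6:
  m=-6: Y*=-0.21312 - 0.34982j  Y=0.00036 + 0.02303j  product 0.00798 - 0.00503j
  m=-5: Y*=0.25411 - 0.22188j  Y=0.02871 + 0.10180j  product 0.02988 + 0.01950j
  m=-4: Y*=-0.10209 - 0.08296j  Y=0.14354 + 0.24272j  product 0.00548 - 0.03669j
  m=-3: Y*=0.16386 - 0.29169j  Y=0.32460 + 0.31955j  product 0.14640 - 0.04232j
  m=-2: Y*=-0.03821 - 0.01357j  Y=0.30099 + 0.17168j  product -0.00917 - 0.01064j
  m=-1: Y*=0.05492 - 0.31880j  Y=-0.13683 - 0.03628j  product -0.01908 + 0.04163j
  m=+0: Y*=-0.01583 + 0.00000j  Y=-0.39608 + 0.00000j  product 0.00627 + 0.00000j
  m=+1: Y*=-0.05492 - 0.31880j  Y=0.13683 - 0.03628j  product -0.01908 - 0.04163j
  m=+2: Y*=-0.03821 + 0.01357j  Y=0.30099 - 0.17168j  product -0.00917 + 0.01064j
  m=+3: Y*=-0.16386 - 0.29169j  Y=-0.32460 + 0.31955j  product 0.14640 + 0.04232j
  m=+4: Y*=-0.10209 + 0.08296j  Y=0.14354 - 0.24272j  product 0.00548 + 0.03669j
  m=+5: Y*=-0.25411 - 0.22188j  Y=-0.02871 + 0.10180j  product 0.02988 - 0.01950j
  m=+6: Y*=-0.21312 + 0.34982j  Y=0.00036 - 0.02303j  product 0.00798 + 0.00503j
Accumulated sum 0.32925 - 0.00000j; after 4π/(2l+1) scaling, 0.31827 - 0.00000j ⇒ P_6 = 0.318269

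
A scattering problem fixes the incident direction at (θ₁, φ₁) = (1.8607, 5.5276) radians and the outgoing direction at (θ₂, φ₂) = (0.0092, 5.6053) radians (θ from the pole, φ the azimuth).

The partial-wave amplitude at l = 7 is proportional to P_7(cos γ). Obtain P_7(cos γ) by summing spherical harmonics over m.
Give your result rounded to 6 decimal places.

0.254712

Summing Y*_{l m}(θ₁,φ₁)·Y_{l m}(θ₂,φ₂) over m ∈ [−7, 7]; prefactor 4π/(2·7+1) = 0.837758:
  m=-7: Y*=0.20232 + 0.31103j  Y=0.00000 - 0.00000j  product 0.00000 - 0.00000j
  m=-6: Y*=0.07369 - 0.40754j  Y=-0.00000 - 0.00000j  product -0.00000 + 0.00000j
  m=-5: Y*=-0.01486 + 0.01098j  Y=-0.00000 - 0.00000j  product 0.00000 - 0.00000j
  m=-4: Y*=-0.34034 - 0.04078j  Y=-0.00000 + 0.00000j  product 0.00000 - 0.00000j
  m=-3: Y*=0.08978 + 0.10746j  Y=-0.00000 + 0.00001j  product -0.00000 + 0.00000j
  m=-2: Y*=-0.01705 + 0.28559j  Y=0.00014 + 0.00062j  product -0.00018 + 0.00003j
  m=-1: Y*=0.13189 - 0.12425j  Y=0.02928 + 0.02357j  product 0.00679 - 0.00053j
  m=+0: Y*=0.26650 + 0.00000j  Y=1.09125 + 0.00000j  product 0.29082 + 0.00000j
  m=+1: Y*=-0.13189 - 0.12425j  Y=-0.02928 + 0.02357j  product 0.00679 + 0.00053j
  m=+2: Y*=-0.01705 - 0.28559j  Y=0.00014 - 0.00062j  product -0.00018 - 0.00003j
  m=+3: Y*=-0.08978 + 0.10746j  Y=0.00000 + 0.00001j  product -0.00000 - 0.00000j
  m=+4: Y*=-0.34034 + 0.04078j  Y=-0.00000 - 0.00000j  product 0.00000 + 0.00000j
  m=+5: Y*=0.01486 + 0.01098j  Y=0.00000 - 0.00000j  product 0.00000 + 0.00000j
  m=+6: Y*=0.07369 + 0.40754j  Y=-0.00000 + 0.00000j  product -0.00000 - 0.00000j
  m=+7: Y*=-0.20232 + 0.31103j  Y=-0.00000 - 0.00000j  product 0.00000 + 0.00000j
Accumulated sum 0.30404 - 0.00000j; after 4π/(2l+1) scaling, 0.25471 - 0.00000j ⇒ P_7 = 0.254712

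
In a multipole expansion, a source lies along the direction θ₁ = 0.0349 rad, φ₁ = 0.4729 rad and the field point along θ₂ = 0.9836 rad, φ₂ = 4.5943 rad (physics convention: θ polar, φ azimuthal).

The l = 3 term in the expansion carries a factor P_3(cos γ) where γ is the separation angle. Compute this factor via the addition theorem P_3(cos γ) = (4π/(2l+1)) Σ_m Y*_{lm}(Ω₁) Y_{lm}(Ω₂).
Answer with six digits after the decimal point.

-0.418028

Summing Y*_{l m}(θ₁,φ₁)·Y_{l m}(θ₂,φ₂) over m ∈ [−3, 3]; prefactor 4π/(2·3+1) = 1.795196:
  m=-3: 0.00000 + 0.00002j × 0.08351 - 0.22577j = 0.00000 + 0.00000j  (running Σ = 0.00000 + 0.00000j)
  m=-2: 0.00073 + 0.00101j × -0.38152 - 0.09182j = -0.00018 - 0.00045j  (running Σ = -0.00018 - 0.00045j)
  m=-1: 0.04010 + 0.02051j × -0.01695 + 0.14287j = -0.00361 + 0.00538j  (running Σ = -0.00379 + 0.00493j)
  m=0: 0.74363 + 0.00000j × -0.30294 + 0.00000j = -0.22528 + 0.00000j  (running Σ = -0.22907 + 0.00493j)
  m=1: -0.04010 + 0.02051j × 0.01695 + 0.14287j = -0.00361 - 0.00538j  (running Σ = -0.23268 - 0.00045j)
  m=2: 0.00073 - 0.00101j × -0.38152 + 0.09182j = -0.00018 + 0.00045j  (running Σ = -0.23286 + 0.00000j)
  m=3: -0.00000 + 0.00002j × -0.08351 - 0.22577j = 0.00000 - 0.00000j  (running Σ = -0.23286 + 0.00000j)
Σ over m = -0.23286 + 0.00000j; ×(4π/7) → -0.41803 + 0.00000j. Real part: -0.418028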